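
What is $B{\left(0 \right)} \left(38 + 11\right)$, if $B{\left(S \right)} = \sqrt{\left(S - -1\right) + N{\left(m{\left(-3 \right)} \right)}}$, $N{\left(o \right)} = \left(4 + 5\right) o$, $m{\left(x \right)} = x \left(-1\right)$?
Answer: $98 \sqrt{7} \approx 259.28$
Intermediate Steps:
$m{\left(x \right)} = - x$
$N{\left(o \right)} = 9 o$
$B{\left(S \right)} = \sqrt{28 + S}$ ($B{\left(S \right)} = \sqrt{\left(S - -1\right) + 9 \left(\left(-1\right) \left(-3\right)\right)} = \sqrt{\left(S + 1\right) + 9 \cdot 3} = \sqrt{\left(1 + S\right) + 27} = \sqrt{28 + S}$)
$B{\left(0 \right)} \left(38 + 11\right) = \sqrt{28 + 0} \left(38 + 11\right) = \sqrt{28} \cdot 49 = 2 \sqrt{7} \cdot 49 = 98 \sqrt{7}$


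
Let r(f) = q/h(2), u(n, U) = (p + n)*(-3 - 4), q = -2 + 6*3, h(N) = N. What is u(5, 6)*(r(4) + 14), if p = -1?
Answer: -616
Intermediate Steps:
q = 16 (q = -2 + 18 = 16)
u(n, U) = 7 - 7*n (u(n, U) = (-1 + n)*(-3 - 4) = (-1 + n)*(-7) = 7 - 7*n)
r(f) = 8 (r(f) = 16/2 = 16*(1/2) = 8)
u(5, 6)*(r(4) + 14) = (7 - 7*5)*(8 + 14) = (7 - 35)*22 = -28*22 = -616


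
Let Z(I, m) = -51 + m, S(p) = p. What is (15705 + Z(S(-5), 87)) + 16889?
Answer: 32630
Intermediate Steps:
(15705 + Z(S(-5), 87)) + 16889 = (15705 + (-51 + 87)) + 16889 = (15705 + 36) + 16889 = 15741 + 16889 = 32630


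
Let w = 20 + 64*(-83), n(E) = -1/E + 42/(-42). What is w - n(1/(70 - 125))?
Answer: -5346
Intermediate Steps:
n(E) = -1 - 1/E (n(E) = -1/E + 42*(-1/42) = -1/E - 1 = -1 - 1/E)
w = -5292 (w = 20 - 5312 = -5292)
w - n(1/(70 - 125)) = -5292 - (-1 - 1/(70 - 125))/(1/(70 - 125)) = -5292 - (-1 - 1/(-55))/(1/(-55)) = -5292 - (-1 - 1*(-1/55))/(-1/55) = -5292 - (-55)*(-1 + 1/55) = -5292 - (-55)*(-54)/55 = -5292 - 1*54 = -5292 - 54 = -5346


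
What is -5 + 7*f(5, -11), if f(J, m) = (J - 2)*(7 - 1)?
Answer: 121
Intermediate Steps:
f(J, m) = -12 + 6*J (f(J, m) = (-2 + J)*6 = -12 + 6*J)
-5 + 7*f(5, -11) = -5 + 7*(-12 + 6*5) = -5 + 7*(-12 + 30) = -5 + 7*18 = -5 + 126 = 121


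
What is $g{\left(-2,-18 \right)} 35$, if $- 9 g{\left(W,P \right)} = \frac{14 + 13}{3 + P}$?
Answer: $7$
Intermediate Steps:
$g{\left(W,P \right)} = - \frac{3}{3 + P}$ ($g{\left(W,P \right)} = - \frac{\left(14 + 13\right) \frac{1}{3 + P}}{9} = - \frac{27 \frac{1}{3 + P}}{9} = - \frac{3}{3 + P}$)
$g{\left(-2,-18 \right)} 35 = - \frac{3}{3 - 18} \cdot 35 = - \frac{3}{-15} \cdot 35 = \left(-3\right) \left(- \frac{1}{15}\right) 35 = \frac{1}{5} \cdot 35 = 7$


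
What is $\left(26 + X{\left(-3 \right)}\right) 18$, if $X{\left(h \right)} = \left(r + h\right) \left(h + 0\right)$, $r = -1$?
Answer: $684$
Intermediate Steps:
$X{\left(h \right)} = h \left(-1 + h\right)$ ($X{\left(h \right)} = \left(-1 + h\right) \left(h + 0\right) = \left(-1 + h\right) h = h \left(-1 + h\right)$)
$\left(26 + X{\left(-3 \right)}\right) 18 = \left(26 - 3 \left(-1 - 3\right)\right) 18 = \left(26 - -12\right) 18 = \left(26 + 12\right) 18 = 38 \cdot 18 = 684$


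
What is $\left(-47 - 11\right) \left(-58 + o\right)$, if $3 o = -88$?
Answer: $\frac{15196}{3} \approx 5065.3$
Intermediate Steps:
$o = - \frac{88}{3}$ ($o = \frac{1}{3} \left(-88\right) = - \frac{88}{3} \approx -29.333$)
$\left(-47 - 11\right) \left(-58 + o\right) = \left(-47 - 11\right) \left(-58 - \frac{88}{3}\right) = \left(-47 - 11\right) \left(- \frac{262}{3}\right) = \left(-58\right) \left(- \frac{262}{3}\right) = \frac{15196}{3}$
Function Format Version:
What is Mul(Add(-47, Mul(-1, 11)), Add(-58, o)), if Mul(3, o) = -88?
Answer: Rational(15196, 3) ≈ 5065.3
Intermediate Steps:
o = Rational(-88, 3) (o = Mul(Rational(1, 3), -88) = Rational(-88, 3) ≈ -29.333)
Mul(Add(-47, Mul(-1, 11)), Add(-58, o)) = Mul(Add(-47, Mul(-1, 11)), Add(-58, Rational(-88, 3))) = Mul(Add(-47, -11), Rational(-262, 3)) = Mul(-58, Rational(-262, 3)) = Rational(15196, 3)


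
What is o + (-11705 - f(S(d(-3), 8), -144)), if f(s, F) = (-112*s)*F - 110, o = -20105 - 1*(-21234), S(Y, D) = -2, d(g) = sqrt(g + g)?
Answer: 21790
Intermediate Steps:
d(g) = sqrt(2)*sqrt(g) (d(g) = sqrt(2*g) = sqrt(2)*sqrt(g))
o = 1129 (o = -20105 + 21234 = 1129)
f(s, F) = -110 - 112*F*s (f(s, F) = -112*F*s - 110 = -110 - 112*F*s)
o + (-11705 - f(S(d(-3), 8), -144)) = 1129 + (-11705 - (-110 - 112*(-144)*(-2))) = 1129 + (-11705 - (-110 - 32256)) = 1129 + (-11705 - 1*(-32366)) = 1129 + (-11705 + 32366) = 1129 + 20661 = 21790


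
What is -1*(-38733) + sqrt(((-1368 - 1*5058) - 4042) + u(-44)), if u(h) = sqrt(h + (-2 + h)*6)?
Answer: 38733 + 2*sqrt(-2617 + 2*I*sqrt(5)) ≈ 38733.0 + 102.31*I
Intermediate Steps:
u(h) = sqrt(-12 + 7*h) (u(h) = sqrt(h + (-12 + 6*h)) = sqrt(-12 + 7*h))
-1*(-38733) + sqrt(((-1368 - 1*5058) - 4042) + u(-44)) = -1*(-38733) + sqrt(((-1368 - 1*5058) - 4042) + sqrt(-12 + 7*(-44))) = 38733 + sqrt(((-1368 - 5058) - 4042) + sqrt(-12 - 308)) = 38733 + sqrt((-6426 - 4042) + sqrt(-320)) = 38733 + sqrt(-10468 + 8*I*sqrt(5))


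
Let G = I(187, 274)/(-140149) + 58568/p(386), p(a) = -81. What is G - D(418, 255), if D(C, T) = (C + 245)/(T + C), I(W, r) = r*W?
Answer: -5534469542177/7639942437 ≈ -724.41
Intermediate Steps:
I(W, r) = W*r
G = -8212396910/11352069 (G = (187*274)/(-140149) + 58568/(-81) = 51238*(-1/140149) + 58568*(-1/81) = -51238/140149 - 58568/81 = -8212396910/11352069 ≈ -723.43)
D(C, T) = (245 + C)/(C + T)
G - D(418, 255) = -8212396910/11352069 - (245 + 418)/(418 + 255) = -8212396910/11352069 - 663/673 = -5534469542177/7639942437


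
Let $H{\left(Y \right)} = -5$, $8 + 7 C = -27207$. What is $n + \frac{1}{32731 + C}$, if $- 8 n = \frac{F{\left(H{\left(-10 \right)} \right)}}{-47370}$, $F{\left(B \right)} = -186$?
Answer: $- \frac{2908421}{6376065160} \approx -0.00045615$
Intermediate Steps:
$C = - \frac{27215}{7}$ ($C = - \frac{8}{7} + \frac{1}{7} \left(-27207\right) = - \frac{8}{7} - \frac{27207}{7} = - \frac{27215}{7} \approx -3887.9$)
$n = - \frac{31}{63160}$ ($n = - \frac{\left(-186\right) \frac{1}{-47370}}{8} = - \frac{\left(-186\right) \left(- \frac{1}{47370}\right)}{8} = \left(- \frac{1}{8}\right) \frac{31}{7895} = - \frac{31}{63160} \approx -0.00049082$)
$n + \frac{1}{32731 + C} = - \frac{31}{63160} + \frac{1}{32731 - \frac{27215}{7}} = - \frac{31}{63160} + \frac{1}{\frac{201902}{7}} = - \frac{31}{63160} + \frac{7}{201902} = - \frac{2908421}{6376065160}$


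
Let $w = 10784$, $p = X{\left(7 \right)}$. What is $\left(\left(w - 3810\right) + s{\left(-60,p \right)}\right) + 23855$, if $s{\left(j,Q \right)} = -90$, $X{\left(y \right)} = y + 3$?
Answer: $30739$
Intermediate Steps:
$X{\left(y \right)} = 3 + y$
$p = 10$ ($p = 3 + 7 = 10$)
$\left(\left(w - 3810\right) + s{\left(-60,p \right)}\right) + 23855 = \left(\left(10784 - 3810\right) - 90\right) + 23855 = \left(6974 - 90\right) + 23855 = 6884 + 23855 = 30739$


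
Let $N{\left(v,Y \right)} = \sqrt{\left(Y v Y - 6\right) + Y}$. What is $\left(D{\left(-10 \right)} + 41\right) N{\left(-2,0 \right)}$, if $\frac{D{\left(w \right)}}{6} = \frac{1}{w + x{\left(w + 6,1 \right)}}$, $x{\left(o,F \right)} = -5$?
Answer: $\frac{203 i \sqrt{6}}{5} \approx 99.449 i$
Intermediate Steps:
$D{\left(w \right)} = \frac{6}{-5 + w}$ ($D{\left(w \right)} = \frac{6}{w - 5} = \frac{6}{-5 + w}$)
$N{\left(v,Y \right)} = \sqrt{-6 + Y + v Y^{2}}$ ($N{\left(v,Y \right)} = \sqrt{\left(v Y^{2} - 6\right) + Y} = \sqrt{\left(-6 + v Y^{2}\right) + Y} = \sqrt{-6 + Y + v Y^{2}}$)
$\left(D{\left(-10 \right)} + 41\right) N{\left(-2,0 \right)} = \left(\frac{6}{-5 - 10} + 41\right) \sqrt{-6 + 0 - 2 \cdot 0^{2}} = \left(\frac{6}{-15} + 41\right) \sqrt{-6 + 0 - 0} = \left(6 \left(- \frac{1}{15}\right) + 41\right) \sqrt{-6 + 0 + 0} = \left(- \frac{2}{5} + 41\right) \sqrt{-6} = \frac{203 i \sqrt{6}}{5}$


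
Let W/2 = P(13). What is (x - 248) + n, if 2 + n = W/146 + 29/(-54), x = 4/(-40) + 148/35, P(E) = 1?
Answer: -16997543/68985 ≈ -246.39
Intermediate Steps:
W = 2 (W = 2*1 = 2)
x = 289/70 (x = 4*(-1/40) + 148*(1/35) = -⅒ + 148/35 = 289/70 ≈ 4.1286)
n = -9947/3942 (n = -2 + (2/146 + 29/(-54)) = -2 + (2*(1/146) + 29*(-1/54)) = -2 + (1/73 - 29/54) = -2 - 2063/3942 = -9947/3942 ≈ -2.5233)
(x - 248) + n = (289/70 - 248) - 9947/3942 = -17071/70 - 9947/3942 = -16997543/68985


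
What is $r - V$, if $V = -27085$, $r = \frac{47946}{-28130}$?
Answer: $\frac{380926552}{14065} \approx 27083.0$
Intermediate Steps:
$r = - \frac{23973}{14065}$ ($r = 47946 \left(- \frac{1}{28130}\right) = - \frac{23973}{14065} \approx -1.7044$)
$r - V = - \frac{23973}{14065} - -27085 = - \frac{23973}{14065} + 27085 = \frac{380926552}{14065}$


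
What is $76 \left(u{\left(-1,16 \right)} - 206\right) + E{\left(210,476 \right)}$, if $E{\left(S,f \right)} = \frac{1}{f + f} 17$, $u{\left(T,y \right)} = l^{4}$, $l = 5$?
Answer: $\frac{1783265}{56} \approx 31844.0$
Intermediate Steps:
$u{\left(T,y \right)} = 625$ ($u{\left(T,y \right)} = 5^{4} = 625$)
$E{\left(S,f \right)} = \frac{17}{2 f}$ ($E{\left(S,f \right)} = \frac{1}{2 f} 17 = \frac{17}{2 f}$)
$76 \left(u{\left(-1,16 \right)} - 206\right) + E{\left(210,476 \right)} = 76 \left(625 - 206\right) + \frac{17}{2 \cdot 476} = 76 \cdot 419 + \frac{17}{2} \cdot \frac{1}{476} = 31844 + \frac{1}{56} = \frac{1783265}{56}$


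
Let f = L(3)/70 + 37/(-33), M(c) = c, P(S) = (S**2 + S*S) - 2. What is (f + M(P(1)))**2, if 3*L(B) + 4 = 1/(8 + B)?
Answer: 6932689/5336100 ≈ 1.2992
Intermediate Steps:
P(S) = -2 + 2*S**2 (P(S) = (S**2 + S**2) - 2 = 2*S**2 - 2 = -2 + 2*S**2)
L(B) = -4/3 + 1/(3*(8 + B))
f = -2633/2310 (f = ((-31 - 4*3)/(3*(8 + 3)))/70 + 37/(-33) = ((1/3)*(-31 - 12)/11)*(1/70) + 37*(-1/33) = ((1/3)*(1/11)*(-43))*(1/70) - 37/33 = -43/33*1/70 - 37/33 = -43/2310 - 37/33 = -2633/2310 ≈ -1.1398)
(f + M(P(1)))**2 = (-2633/2310 + (-2 + 2*1**2))**2 = (-2633/2310 + (-2 + 2*1))**2 = (-2633/2310 + (-2 + 2))**2 = (-2633/2310 + 0)**2 = (-2633/2310)**2 = 6932689/5336100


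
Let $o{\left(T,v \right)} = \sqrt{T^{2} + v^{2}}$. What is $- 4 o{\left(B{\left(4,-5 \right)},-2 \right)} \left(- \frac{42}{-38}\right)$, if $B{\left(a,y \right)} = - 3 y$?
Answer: $- \frac{84 \sqrt{229}}{19} \approx -66.903$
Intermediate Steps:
$- 4 o{\left(B{\left(4,-5 \right)},-2 \right)} \left(- \frac{42}{-38}\right) = - 4 \sqrt{\left(\left(-3\right) \left(-5\right)\right)^{2} + \left(-2\right)^{2}} \left(- \frac{42}{-38}\right) = - 4 \sqrt{15^{2} + 4} \left(\left(-42\right) \left(- \frac{1}{38}\right)\right) = - 4 \sqrt{225 + 4} \cdot \frac{21}{19} = - 4 \sqrt{229} \cdot \frac{21}{19} = - \frac{84 \sqrt{229}}{19}$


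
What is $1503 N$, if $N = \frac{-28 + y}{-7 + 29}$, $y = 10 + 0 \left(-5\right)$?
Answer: $- \frac{13527}{11} \approx -1229.7$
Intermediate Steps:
$y = 10$ ($y = 10 + 0 = 10$)
$N = - \frac{9}{11}$ ($N = \frac{-28 + 10}{-7 + 29} = - \frac{18}{22} = \left(-18\right) \frac{1}{22} = - \frac{9}{11} \approx -0.81818$)
$1503 N = 1503 \left(- \frac{9}{11}\right) = - \frac{13527}{11}$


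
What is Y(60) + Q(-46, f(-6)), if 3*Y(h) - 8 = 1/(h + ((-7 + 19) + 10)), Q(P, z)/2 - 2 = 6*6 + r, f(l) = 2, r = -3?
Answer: 5959/82 ≈ 72.671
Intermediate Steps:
Q(P, z) = 70 (Q(P, z) = 4 + 2*(6*6 - 3) = 4 + 2*(36 - 3) = 4 + 2*33 = 4 + 66 = 70)
Y(h) = 8/3 + 1/(3*(22 + h)) (Y(h) = 8/3 + 1/(3*(h + ((-7 + 19) + 10))) = 8/3 + 1/(3*(h + (12 + 10))) = 8/3 + 1/(3*(h + 22)) = 8/3 + 1/(3*(22 + h)))
Y(60) + Q(-46, f(-6)) = (177 + 8*60)/(3*(22 + 60)) + 70 = (1/3)*(177 + 480)/82 + 70 = (1/3)*(1/82)*657 + 70 = 219/82 + 70 = 5959/82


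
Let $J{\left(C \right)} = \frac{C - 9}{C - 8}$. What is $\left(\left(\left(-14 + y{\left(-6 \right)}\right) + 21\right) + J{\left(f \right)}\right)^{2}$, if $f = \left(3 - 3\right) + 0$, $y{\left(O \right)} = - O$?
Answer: $\frac{12769}{64} \approx 199.52$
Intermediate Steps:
$f = 0$ ($f = 0 + 0 = 0$)
$J{\left(C \right)} = \frac{-9 + C}{-8 + C}$
$\left(\left(\left(-14 + y{\left(-6 \right)}\right) + 21\right) + J{\left(f \right)}\right)^{2} = \left(\left(\left(-14 - -6\right) + 21\right) + \frac{-9 + 0}{-8 + 0}\right)^{2} = \left(\left(\left(-14 + 6\right) + 21\right) + \frac{1}{-8} \left(-9\right)\right)^{2} = \left(\left(-8 + 21\right) - - \frac{9}{8}\right)^{2} = \left(13 + \frac{9}{8}\right)^{2} = \left(\frac{113}{8}\right)^{2} = \frac{12769}{64}$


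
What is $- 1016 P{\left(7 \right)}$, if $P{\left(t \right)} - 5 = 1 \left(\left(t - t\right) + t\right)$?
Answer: $-12192$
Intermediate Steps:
$P{\left(t \right)} = 5 + t$ ($P{\left(t \right)} = 5 + 1 \left(\left(t - t\right) + t\right) = 5 + 1 \left(0 + t\right) = 5 + 1 t = 5 + t$)
$- 1016 P{\left(7 \right)} = - 1016 \left(5 + 7\right) = \left(-1016\right) 12 = -12192$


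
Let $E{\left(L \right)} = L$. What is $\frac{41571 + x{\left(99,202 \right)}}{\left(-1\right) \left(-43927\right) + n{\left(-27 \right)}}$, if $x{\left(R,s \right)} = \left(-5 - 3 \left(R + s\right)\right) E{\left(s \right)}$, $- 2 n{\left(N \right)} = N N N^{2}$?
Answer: $\frac{283690}{443587} \approx 0.63954$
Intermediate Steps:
$n{\left(N \right)} = - \frac{N^{4}}{2}$ ($n{\left(N \right)} = - \frac{N N N^{2}}{2} = - \frac{N^{2} N^{2}}{2} = - \frac{N^{4}}{2}$)
$x{\left(R,s \right)} = s \left(-5 - 3 R - 3 s\right)$ ($x{\left(R,s \right)} = \left(-5 - 3 \left(R + s\right)\right) s = \left(-5 - \left(3 R + 3 s\right)\right) s = \left(-5 - 3 R - 3 s\right) s = s \left(-5 - 3 R - 3 s\right)$)
$\frac{41571 + x{\left(99,202 \right)}}{\left(-1\right) \left(-43927\right) + n{\left(-27 \right)}} = \frac{41571 - 202 \left(5 + 3 \cdot 99 + 3 \cdot 202\right)}{\left(-1\right) \left(-43927\right) - \frac{\left(-27\right)^{4}}{2}} = \frac{41571 - 202 \left(5 + 297 + 606\right)}{43927 - \frac{531441}{2}} = \frac{41571 - 202 \cdot 908}{43927 - \frac{531441}{2}} = \frac{41571 - 183416}{- \frac{443587}{2}} = \left(-141845\right) \left(- \frac{2}{443587}\right) = \frac{283690}{443587}$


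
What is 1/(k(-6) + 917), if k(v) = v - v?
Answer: 1/917 ≈ 0.0010905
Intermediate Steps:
k(v) = 0
1/(k(-6) + 917) = 1/(0 + 917) = 1/917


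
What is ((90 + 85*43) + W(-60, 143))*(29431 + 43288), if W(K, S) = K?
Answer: 267969515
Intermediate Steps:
((90 + 85*43) + W(-60, 143))*(29431 + 43288) = ((90 + 85*43) - 60)*(29431 + 43288) = ((90 + 3655) - 60)*72719 = (3745 - 60)*72719 = 3685*72719 = 267969515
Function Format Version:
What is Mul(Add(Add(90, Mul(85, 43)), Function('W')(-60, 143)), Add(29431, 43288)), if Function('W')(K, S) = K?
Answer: 267969515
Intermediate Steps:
Mul(Add(Add(90, Mul(85, 43)), Function('W')(-60, 143)), Add(29431, 43288)) = Mul(Add(Add(90, Mul(85, 43)), -60), Add(29431, 43288)) = Mul(Add(Add(90, 3655), -60), 72719) = Mul(Add(3745, -60), 72719) = Mul(3685, 72719) = 267969515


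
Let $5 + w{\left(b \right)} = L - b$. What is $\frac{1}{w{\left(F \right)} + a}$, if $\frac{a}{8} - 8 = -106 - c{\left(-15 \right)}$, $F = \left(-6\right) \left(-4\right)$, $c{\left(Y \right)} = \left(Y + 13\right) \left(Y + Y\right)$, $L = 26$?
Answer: $- \frac{1}{1267} \approx -0.00078927$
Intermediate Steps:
$c{\left(Y \right)} = 2 Y \left(13 + Y\right)$ ($c{\left(Y \right)} = \left(13 + Y\right) 2 Y = 2 Y \left(13 + Y\right)$)
$F = 24$
$a = -1264$ ($a = 64 + 8 \left(-106 - 2 \left(-15\right) \left(13 - 15\right)\right) = 64 + 8 \left(-106 - 2 \left(-15\right) \left(-2\right)\right) = 64 + 8 \left(-106 - 60\right) = 64 + 8 \left(-166\right) = 64 - 1328 = -1264$)
$w{\left(b \right)} = 21 - b$ ($w{\left(b \right)} = -5 - \left(-26 + b\right) = 21 - b$)
$\frac{1}{w{\left(F \right)} + a} = \frac{1}{\left(21 - 24\right) - 1264} = \frac{1}{-3 - 1264} = \frac{1}{-1267} = - \frac{1}{1267}$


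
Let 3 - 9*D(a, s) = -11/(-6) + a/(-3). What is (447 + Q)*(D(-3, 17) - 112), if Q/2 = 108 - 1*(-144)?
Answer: -1916899/18 ≈ -1.0649e+5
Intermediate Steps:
D(a, s) = 7/54 + a/27 (D(a, s) = ⅓ - (-11/(-6) + a/(-3))/9 = ⅓ - (-11*(-⅙) + a*(-⅓))/9 = ⅓ - (11/6 - a/3)/9 = ⅓ + (-11/54 + a/27) = 7/54 + a/27)
Q = 504 (Q = 2*(108 - 1*(-144)) = 2*(108 + 144) = 2*252 = 504)
(447 + Q)*(D(-3, 17) - 112) = (447 + 504)*((7/54 + (1/27)*(-3)) - 112) = 951*((7/54 - ⅑) - 112) = 951*(1/54 - 112) = 951*(-6047/54) = -1916899/18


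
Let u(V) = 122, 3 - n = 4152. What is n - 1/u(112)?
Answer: -506179/122 ≈ -4149.0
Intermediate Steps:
n = -4149 (n = 3 - 1*4152 = 3 - 4152 = -4149)
n - 1/u(112) = -4149 - 1/122 = -506179/122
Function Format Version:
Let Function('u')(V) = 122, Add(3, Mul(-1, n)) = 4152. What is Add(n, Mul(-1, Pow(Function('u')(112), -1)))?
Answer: Rational(-506179, 122) ≈ -4149.0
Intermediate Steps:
n = -4149 (n = Add(3, Mul(-1, 4152)) = Add(3, -4152) = -4149)
Add(n, Mul(-1, Pow(Function('u')(112), -1))) = Add(-4149, Mul(-1, Pow(122, -1))) = Add(-4149, Mul(-1, Rational(1, 122))) = Add(-4149, Rational(-1, 122)) = Rational(-506179, 122)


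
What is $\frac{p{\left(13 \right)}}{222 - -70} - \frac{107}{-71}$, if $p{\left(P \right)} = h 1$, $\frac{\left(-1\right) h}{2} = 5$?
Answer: $\frac{15267}{10366} \approx 1.4728$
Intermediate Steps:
$h = -10$ ($h = \left(-2\right) 5 = -10$)
$p{\left(P \right)} = -10$ ($p{\left(P \right)} = \left(-10\right) 1 = -10$)
$\frac{p{\left(13 \right)}}{222 - -70} - \frac{107}{-71} = - \frac{10}{222 - -70} - \frac{107}{-71} = - \frac{10}{222 + 70} - - \frac{107}{71} = - \frac{10}{292} + \frac{107}{71} = \left(-10\right) \frac{1}{292} + \frac{107}{71} = - \frac{5}{146} + \frac{107}{71} = \frac{15267}{10366}$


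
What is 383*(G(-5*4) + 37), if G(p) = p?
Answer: 6511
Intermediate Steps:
383*(G(-5*4) + 37) = 383*(-5*4 + 37) = 383*(-20 + 37) = 383*17 = 6511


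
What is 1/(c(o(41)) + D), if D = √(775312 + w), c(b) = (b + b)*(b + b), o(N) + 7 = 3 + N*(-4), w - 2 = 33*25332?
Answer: 6272/707994197 - √179030/4247965182 ≈ 8.7592e-6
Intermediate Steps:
w = 835958 (w = 2 + 33*25332 = 2 + 835956 = 835958)
o(N) = -4 - 4*N (o(N) = -7 + (3 + N*(-4)) = -7 + (3 - 4*N) = -4 - 4*N)
c(b) = 4*b² (c(b) = (2*b)*(2*b) = 4*b²)
D = 3*√179030 (D = √(775312 + 835958) = √1611270 = 3*√179030 ≈ 1269.4)
1/(c(o(41)) + D) = 1/(4*(-4 - 4*41)² + 3*√179030) = 1/(4*(-4 - 164)² + 3*√179030) = 1/(4*(-168)² + 3*√179030) = 1/(4*28224 + 3*√179030) = 1/(112896 + 3*√179030)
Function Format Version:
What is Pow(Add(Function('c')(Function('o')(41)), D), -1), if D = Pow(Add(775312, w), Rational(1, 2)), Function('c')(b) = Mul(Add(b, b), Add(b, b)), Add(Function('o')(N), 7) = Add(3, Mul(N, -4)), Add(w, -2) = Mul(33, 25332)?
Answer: Add(Rational(6272, 707994197), Mul(Rational(-1, 4247965182), Pow(179030, Rational(1, 2)))) ≈ 8.7592e-6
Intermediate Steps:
w = 835958 (w = Add(2, Mul(33, 25332)) = Add(2, 835956) = 835958)
Function('o')(N) = Add(-4, Mul(-4, N)) (Function('o')(N) = Add(-7, Add(3, Mul(N, -4))) = Add(-7, Add(3, Mul(-4, N))) = Add(-4, Mul(-4, N)))
Function('c')(b) = Mul(4, Pow(b, 2)) (Function('c')(b) = Mul(Mul(2, b), Mul(2, b)) = Mul(4, Pow(b, 2)))
D = Mul(3, Pow(179030, Rational(1, 2))) (D = Pow(Add(775312, 835958), Rational(1, 2)) = Pow(1611270, Rational(1, 2)) = Mul(3, Pow(179030, Rational(1, 2))) ≈ 1269.4)
Pow(Add(Function('c')(Function('o')(41)), D), -1) = Pow(Add(Mul(4, Pow(Add(-4, Mul(-4, 41)), 2)), Mul(3, Pow(179030, Rational(1, 2)))), -1) = Pow(Add(Mul(4, Pow(Add(-4, -164), 2)), Mul(3, Pow(179030, Rational(1, 2)))), -1) = Pow(Add(Mul(4, Pow(-168, 2)), Mul(3, Pow(179030, Rational(1, 2)))), -1) = Pow(Add(Mul(4, 28224), Mul(3, Pow(179030, Rational(1, 2)))), -1) = Pow(Add(112896, Mul(3, Pow(179030, Rational(1, 2)))), -1)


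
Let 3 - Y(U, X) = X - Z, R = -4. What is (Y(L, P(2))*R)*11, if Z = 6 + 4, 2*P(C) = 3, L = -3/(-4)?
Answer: -506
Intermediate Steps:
L = 3/4 (L = -3*(-1/4) = 3/4 ≈ 0.75000)
P(C) = 3/2 (P(C) = (1/2)*3 = 3/2)
Z = 10
Y(U, X) = 13 - X (Y(U, X) = 3 - (X - 1*10) = 3 - (X - 10) = 3 - (-10 + X) = 3 + (10 - X) = 13 - X)
(Y(L, P(2))*R)*11 = ((13 - 1*3/2)*(-4))*11 = ((13 - 3/2)*(-4))*11 = ((23/2)*(-4))*11 = -46*11 = -506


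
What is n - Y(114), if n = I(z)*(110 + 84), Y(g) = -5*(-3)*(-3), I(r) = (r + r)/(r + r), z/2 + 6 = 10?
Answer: 239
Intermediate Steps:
z = 8 (z = -12 + 2*10 = -12 + 20 = 8)
I(r) = 1 (I(r) = (2*r)/((2*r)) = (2*r)*(1/(2*r)) = 1)
Y(g) = -45 (Y(g) = 15*(-3) = -45)
n = 194 (n = 1*(110 + 84) = 1*194 = 194)
n - Y(114) = 194 - 1*(-45) = 194 + 45 = 239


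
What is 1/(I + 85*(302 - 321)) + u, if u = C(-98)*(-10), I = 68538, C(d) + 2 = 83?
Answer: -54207629/66923 ≈ -810.00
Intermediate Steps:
C(d) = 81 (C(d) = -2 + 83 = 81)
u = -810 (u = 81*(-10) = -810)
1/(I + 85*(302 - 321)) + u = 1/(68538 + 85*(302 - 321)) - 810 = 1/(68538 + 85*(-19)) - 810 = 1/(68538 - 1615) - 810 = 1/66923 - 810 = -54207629/66923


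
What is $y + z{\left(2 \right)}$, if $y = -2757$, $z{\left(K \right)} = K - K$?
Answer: $-2757$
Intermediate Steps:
$z{\left(K \right)} = 0$
$y + z{\left(2 \right)} = -2757 + 0 = -2757$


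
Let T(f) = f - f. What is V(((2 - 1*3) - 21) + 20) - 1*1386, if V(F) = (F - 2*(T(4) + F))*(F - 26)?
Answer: -1442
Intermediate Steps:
T(f) = 0
V(F) = -F*(-26 + F) (V(F) = (F - 2*(0 + F))*(F - 26) = (F - 2*F)*(-26 + F) = (-F)*(-26 + F) = -F*(-26 + F))
V(((2 - 1*3) - 21) + 20) - 1*1386 = (((2 - 1*3) - 21) + 20)*(26 - (((2 - 1*3) - 21) + 20)) - 1*1386 = (((2 - 3) - 21) + 20)*(26 - (((2 - 3) - 21) + 20)) - 1386 = ((-1 - 21) + 20)*(26 - ((-1 - 21) + 20)) - 1386 = (-22 + 20)*(26 - (-22 + 20)) - 1386 = -2*(26 - 1*(-2)) - 1386 = -2*(26 + 2) - 1386 = -2*28 - 1386 = -56 - 1386 = -1442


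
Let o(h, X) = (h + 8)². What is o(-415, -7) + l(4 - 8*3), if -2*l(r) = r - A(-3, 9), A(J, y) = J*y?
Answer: 331291/2 ≈ 1.6565e+5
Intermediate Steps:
o(h, X) = (8 + h)²
l(r) = -27/2 - r/2 (l(r) = -(r - (-3)*9)/2 = -(r - 1*(-27))/2 = -(r + 27)/2 = -(27 + r)/2 = -27/2 - r/2)
o(-415, -7) + l(4 - 8*3) = (8 - 415)² + (-27/2 - (4 - 8*3)/2) = (-407)² + (-27/2 - (4 - 24)/2) = 165649 + (-27/2 - ½*(-20)) = 165649 + (-27/2 + 10) = 165649 - 7/2 = 331291/2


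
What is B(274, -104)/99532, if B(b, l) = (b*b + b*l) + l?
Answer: 11619/24883 ≈ 0.46695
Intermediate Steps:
B(b, l) = l + b**2 + b*l (B(b, l) = (b**2 + b*l) + l = l + b**2 + b*l)
B(274, -104)/99532 = (-104 + 274**2 + 274*(-104))/99532 = (-104 + 75076 - 28496)*(1/99532) = 46476*(1/99532) = 11619/24883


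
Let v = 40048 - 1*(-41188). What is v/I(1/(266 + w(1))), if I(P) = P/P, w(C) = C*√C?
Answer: 81236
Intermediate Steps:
w(C) = C^(3/2)
v = 81236 (v = 40048 + 41188 = 81236)
I(P) = 1
v/I(1/(266 + w(1))) = 81236/1 = 81236*1 = 81236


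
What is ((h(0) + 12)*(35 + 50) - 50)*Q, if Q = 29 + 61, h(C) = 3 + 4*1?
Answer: 140850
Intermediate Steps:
h(C) = 7 (h(C) = 3 + 4 = 7)
Q = 90
((h(0) + 12)*(35 + 50) - 50)*Q = ((7 + 12)*(35 + 50) - 50)*90 = (19*85 - 50)*90 = (1615 - 50)*90 = 1565*90 = 140850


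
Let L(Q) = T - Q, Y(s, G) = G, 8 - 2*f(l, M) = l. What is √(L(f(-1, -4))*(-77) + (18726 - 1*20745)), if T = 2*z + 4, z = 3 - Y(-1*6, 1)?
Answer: I*√9154/2 ≈ 47.838*I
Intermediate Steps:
f(l, M) = 4 - l/2
z = 2 (z = 3 - 1*1 = 3 - 1 = 2)
T = 8 (T = 2*2 + 4 = 4 + 4 = 8)
L(Q) = 8 - Q
√(L(f(-1, -4))*(-77) + (18726 - 1*20745)) = √((8 - (4 - ½*(-1)))*(-77) + (18726 - 1*20745)) = √((8 - (4 + ½))*(-77) + (18726 - 20745)) = √((8 - 1*9/2)*(-77) - 2019) = √((8 - 9/2)*(-77) - 2019) = √((7/2)*(-77) - 2019) = √(-539/2 - 2019) = √(-4577/2) = I*√9154/2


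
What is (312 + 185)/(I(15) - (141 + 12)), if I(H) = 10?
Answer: -497/143 ≈ -3.4755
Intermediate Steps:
(312 + 185)/(I(15) - (141 + 12)) = (312 + 185)/(10 - (141 + 12)) = 497/(10 - 1*153) = 497/(10 - 153) = 497/(-143) = 497*(-1/143) = -497/143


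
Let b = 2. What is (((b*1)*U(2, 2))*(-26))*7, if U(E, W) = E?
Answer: -728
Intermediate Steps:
(((b*1)*U(2, 2))*(-26))*7 = (((2*1)*2)*(-26))*7 = ((2*2)*(-26))*7 = (4*(-26))*7 = -104*7 = -728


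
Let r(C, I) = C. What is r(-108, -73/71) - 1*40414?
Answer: -40522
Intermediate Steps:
r(-108, -73/71) - 1*40414 = -108 - 1*40414 = -108 - 40414 = -40522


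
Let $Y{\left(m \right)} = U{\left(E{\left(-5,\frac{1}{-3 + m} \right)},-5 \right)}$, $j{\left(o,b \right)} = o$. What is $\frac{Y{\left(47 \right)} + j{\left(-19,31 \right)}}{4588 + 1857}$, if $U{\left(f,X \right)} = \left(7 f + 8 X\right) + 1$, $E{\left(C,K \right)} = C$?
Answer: $- \frac{93}{6445} \approx -0.01443$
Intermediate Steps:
$U{\left(f,X \right)} = 1 + 7 f + 8 X$
$Y{\left(m \right)} = -74$ ($Y{\left(m \right)} = 1 + 7 \left(-5\right) + 8 \left(-5\right) = 1 - 35 - 40 = -74$)
$\frac{Y{\left(47 \right)} + j{\left(-19,31 \right)}}{4588 + 1857} = \frac{-74 - 19}{4588 + 1857} = - \frac{93}{6445}$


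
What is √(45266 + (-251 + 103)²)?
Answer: √67170 ≈ 259.17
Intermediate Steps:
√(45266 + (-251 + 103)²) = √(45266 + (-148)²) = √(45266 + 21904) = √67170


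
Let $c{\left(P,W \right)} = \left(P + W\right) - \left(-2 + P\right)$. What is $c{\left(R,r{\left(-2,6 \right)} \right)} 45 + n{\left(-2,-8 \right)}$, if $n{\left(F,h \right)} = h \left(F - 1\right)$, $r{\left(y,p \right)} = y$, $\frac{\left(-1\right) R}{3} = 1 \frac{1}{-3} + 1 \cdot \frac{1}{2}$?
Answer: $24$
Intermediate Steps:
$R = - \frac{1}{2}$ ($R = - 3 \left(1 \frac{1}{-3} + 1 \cdot \frac{1}{2}\right) = - 3 \left(1 \left(- \frac{1}{3}\right) + 1 \cdot \frac{1}{2}\right) = - 3 \left(- \frac{1}{3} + \frac{1}{2}\right) = \left(-3\right) \frac{1}{6} = - \frac{1}{2} \approx -0.5$)
$n{\left(F,h \right)} = h \left(-1 + F\right)$ ($n{\left(F,h \right)} = h \left(F - 1\right) = h \left(-1 + F\right)$)
$c{\left(P,W \right)} = 2 + W$
$c{\left(R,r{\left(-2,6 \right)} \right)} 45 + n{\left(-2,-8 \right)} = \left(2 - 2\right) 45 - 8 \left(-1 - 2\right) = 0 \cdot 45 - -24 = 0 + 24 = 24$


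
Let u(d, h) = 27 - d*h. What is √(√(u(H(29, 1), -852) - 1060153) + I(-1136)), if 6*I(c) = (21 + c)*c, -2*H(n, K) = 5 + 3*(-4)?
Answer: √(1899960 + 18*I*√264286)/3 ≈ 459.46 + 1.1189*I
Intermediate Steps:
H(n, K) = 7/2 (H(n, K) = -(5 + 3*(-4))/2 = -(5 - 12)/2 = -½*(-7) = 7/2)
u(d, h) = 27 - d*h
I(c) = c*(21 + c)/6 (I(c) = ((21 + c)*c)/6 = (c*(21 + c))/6 = c*(21 + c)/6)
√(√(u(H(29, 1), -852) - 1060153) + I(-1136)) = √(√((27 - 1*7/2*(-852)) - 1060153) + (⅙)*(-1136)*(21 - 1136)) = √(√((27 + 2982) - 1060153) + (⅙)*(-1136)*(-1115)) = √(√(3009 - 1060153) + 633320/3) = √(√(-1057144) + 633320/3) = √(2*I*√264286 + 633320/3) = √(633320/3 + 2*I*√264286)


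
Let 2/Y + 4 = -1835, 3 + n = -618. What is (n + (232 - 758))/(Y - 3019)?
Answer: 2109333/5551943 ≈ 0.37993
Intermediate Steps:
n = -621 (n = -3 - 618 = -621)
Y = -2/1839 (Y = 2/(-4 - 1835) = 2/(-1839) = 2*(-1/1839) = -2/1839 ≈ -0.0010875)
(n + (232 - 758))/(Y - 3019) = (-621 + (232 - 758))/(-2/1839 - 3019) = (-621 - 526)/(-5551943/1839) = -1147*(-1839/5551943) = 2109333/5551943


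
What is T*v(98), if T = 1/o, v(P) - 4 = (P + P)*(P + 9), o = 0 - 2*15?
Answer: -3496/5 ≈ -699.20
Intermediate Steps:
o = -30 (o = 0 - 30 = -30)
v(P) = 4 + 2*P*(9 + P) (v(P) = 4 + (P + P)*(P + 9) = 4 + (2*P)*(9 + P) = 4 + 2*P*(9 + P))
T = -1/30 (T = 1/(-30) = -1/30 ≈ -0.033333)
T*v(98) = -(4 + 2*98² + 18*98)/30 = -(4 + 2*9604 + 1764)/30 = -(4 + 19208 + 1764)/30 = -1/30*20976 = -3496/5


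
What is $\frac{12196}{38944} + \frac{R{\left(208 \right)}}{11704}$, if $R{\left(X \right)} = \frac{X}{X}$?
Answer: $\frac{557738}{1780471} \approx 0.31325$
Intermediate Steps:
$R{\left(X \right)} = 1$
$\frac{12196}{38944} + \frac{R{\left(208 \right)}}{11704} = \frac{12196}{38944} + 1 \cdot \frac{1}{11704} = 12196 \cdot \frac{1}{38944} + 1 \cdot \frac{1}{11704} = \frac{3049}{9736} + \frac{1}{11704} = \frac{557738}{1780471}$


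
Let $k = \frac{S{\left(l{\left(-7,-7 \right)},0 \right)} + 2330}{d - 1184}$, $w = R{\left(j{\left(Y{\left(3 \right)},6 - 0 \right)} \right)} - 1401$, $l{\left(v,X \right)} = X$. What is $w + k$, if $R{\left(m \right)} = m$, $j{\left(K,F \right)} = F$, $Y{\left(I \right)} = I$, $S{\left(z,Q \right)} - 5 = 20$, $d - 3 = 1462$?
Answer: $- \frac{389640}{281} \approx -1386.6$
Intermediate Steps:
$d = 1465$ ($d = 3 + 1462 = 1465$)
$S{\left(z,Q \right)} = 25$ ($S{\left(z,Q \right)} = 5 + 20 = 25$)
$w = -1395$ ($w = \left(6 - 0\right) - 1401 = \left(6 + 0\right) - 1401 = 6 - 1401 = -1395$)
$k = \frac{2355}{281}$ ($k = \frac{25 + 2330}{1465 - 1184} = \frac{2355}{281} \approx 8.3808$)
$w + k = -1395 + \frac{2355}{281} = - \frac{389640}{281}$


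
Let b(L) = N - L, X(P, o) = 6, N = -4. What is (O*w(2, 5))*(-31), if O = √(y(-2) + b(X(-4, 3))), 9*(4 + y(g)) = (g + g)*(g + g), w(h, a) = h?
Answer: -62*I*√110/3 ≈ -216.75*I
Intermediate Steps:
y(g) = -4 + 4*g²/9 (y(g) = -4 + ((g + g)*(g + g))/9 = -4 + ((2*g)*(2*g))/9 = -4 + (4*g²)/9 = -4 + 4*g²/9)
b(L) = -4 - L
O = I*√110/3 (O = √((-4 + (4/9)*(-2)²) + (-4 - 1*6)) = √((-4 + (4/9)*4) + (-4 - 6)) = √((-4 + 16/9) - 10) = √(-20/9 - 10) = √(-110/9) = I*√110/3 ≈ 3.496*I)
(O*w(2, 5))*(-31) = ((I*√110/3)*2)*(-31) = (2*I*√110/3)*(-31) = -62*I*√110/3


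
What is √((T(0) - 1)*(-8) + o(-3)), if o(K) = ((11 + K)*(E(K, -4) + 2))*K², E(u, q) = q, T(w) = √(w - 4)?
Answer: 2*√(-34 - 4*I) ≈ 0.68481 - 11.682*I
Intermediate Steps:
T(w) = √(-4 + w)
o(K) = K²*(-22 - 2*K) (o(K) = ((11 + K)*(-4 + 2))*K² = ((11 + K)*(-2))*K² = (-22 - 2*K)*K² = K²*(-22 - 2*K))
√((T(0) - 1)*(-8) + o(-3)) = √((√(-4 + 0) - 1)*(-8) + 2*(-3)²*(-11 - 1*(-3))) = √((√(-4) - 1)*(-8) + 2*9*(-11 + 3)) = √((2*I - 1)*(-8) + 2*9*(-8)) = √((-1 + 2*I)*(-8) - 144) = √((8 - 16*I) - 144) = √(-136 - 16*I)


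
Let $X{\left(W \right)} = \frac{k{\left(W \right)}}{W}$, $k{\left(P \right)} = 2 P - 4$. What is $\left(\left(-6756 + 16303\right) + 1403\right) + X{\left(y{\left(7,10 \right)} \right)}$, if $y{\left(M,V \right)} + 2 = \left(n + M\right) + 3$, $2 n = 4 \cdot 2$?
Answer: $\frac{32855}{3} \approx 10952.0$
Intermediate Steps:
$n = 4$ ($n = \frac{4 \cdot 2}{2} = \frac{1}{2} \cdot 8 = 4$)
$k{\left(P \right)} = -4 + 2 P$
$y{\left(M,V \right)} = 5 + M$ ($y{\left(M,V \right)} = -2 + \left(\left(4 + M\right) + 3\right) = -2 + \left(7 + M\right) = 5 + M$)
$X{\left(W \right)} = \frac{-4 + 2 W}{W}$
$\left(\left(-6756 + 16303\right) + 1403\right) + X{\left(y{\left(7,10 \right)} \right)} = \left(\left(-6756 + 16303\right) + 1403\right) + \left(2 - \frac{4}{5 + 7}\right) = \left(9547 + 1403\right) + \left(2 - \frac{4}{12}\right) = 10950 + \left(2 - \frac{1}{3}\right) = 10950 + \frac{5}{3} = \frac{32855}{3}$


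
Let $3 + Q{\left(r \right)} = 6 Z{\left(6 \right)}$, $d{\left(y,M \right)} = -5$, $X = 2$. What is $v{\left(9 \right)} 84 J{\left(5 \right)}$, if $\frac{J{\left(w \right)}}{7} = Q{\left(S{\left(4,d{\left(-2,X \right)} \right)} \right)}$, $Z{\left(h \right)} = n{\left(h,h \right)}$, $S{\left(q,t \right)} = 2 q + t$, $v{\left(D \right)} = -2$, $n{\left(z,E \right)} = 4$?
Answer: $-24696$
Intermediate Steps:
$S{\left(q,t \right)} = t + 2 q$
$Z{\left(h \right)} = 4$
$Q{\left(r \right)} = 21$ ($Q{\left(r \right)} = -3 + 6 \cdot 4 = -3 + 24 = 21$)
$J{\left(w \right)} = 147$ ($J{\left(w \right)} = 7 \cdot 21 = 147$)
$v{\left(9 \right)} 84 J{\left(5 \right)} = \left(-2\right) 84 \cdot 147 = \left(-168\right) 147 = -24696$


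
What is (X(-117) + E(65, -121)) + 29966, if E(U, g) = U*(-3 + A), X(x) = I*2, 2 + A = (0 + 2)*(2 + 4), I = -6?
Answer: 30409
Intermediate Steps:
A = 10 (A = -2 + (0 + 2)*(2 + 4) = -2 + 2*6 = -2 + 12 = 10)
X(x) = -12 (X(x) = -6*2 = -12)
E(U, g) = 7*U (E(U, g) = U*(-3 + 10) = U*7 = 7*U)
(X(-117) + E(65, -121)) + 29966 = (-12 + 7*65) + 29966 = (-12 + 455) + 29966 = 443 + 29966 = 30409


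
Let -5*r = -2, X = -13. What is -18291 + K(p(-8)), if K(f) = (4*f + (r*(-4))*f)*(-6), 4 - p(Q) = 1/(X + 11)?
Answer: -91779/5 ≈ -18356.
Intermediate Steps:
p(Q) = 9/2 (p(Q) = 4 - 1/(-13 + 11) = 4 - 1/(-2) = 4 - 1*(-½) = 4 + ½ = 9/2)
r = ⅖ (r = -⅕*(-2) = ⅖ ≈ 0.40000)
K(f) = -72*f/5 (K(f) = (4*f + ((⅖)*(-4))*f)*(-6) = (4*f - 8*f/5)*(-6) = (12*f/5)*(-6) = -72*f/5)
-18291 + K(p(-8)) = -18291 - 72/5*9/2 = -18291 - 324/5 = -91779/5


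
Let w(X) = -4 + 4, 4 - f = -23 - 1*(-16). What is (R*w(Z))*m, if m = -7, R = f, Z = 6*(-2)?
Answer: 0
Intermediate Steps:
Z = -12
f = 11 (f = 4 - (-23 - 1*(-16)) = 4 - (-23 + 16) = 4 - 1*(-7) = 4 + 7 = 11)
R = 11
w(X) = 0
(R*w(Z))*m = (11*0)*(-7) = 0*(-7) = 0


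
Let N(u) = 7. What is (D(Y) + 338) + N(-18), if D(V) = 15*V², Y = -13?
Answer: 2880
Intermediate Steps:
(D(Y) + 338) + N(-18) = (15*(-13)² + 338) + 7 = (15*169 + 338) + 7 = (2535 + 338) + 7 = 2873 + 7 = 2880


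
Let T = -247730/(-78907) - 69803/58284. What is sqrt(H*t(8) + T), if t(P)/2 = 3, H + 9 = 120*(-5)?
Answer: I*sqrt(2145679947255312053449)/766502598 ≈ 60.432*I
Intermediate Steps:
H = -609 (H = -9 + 120*(-5) = -9 - 600 = -609)
t(P) = 6 (t(P) = 2*3 = 6)
T = 8930749999/4599015588 (T = -247730*(-1/78907) - 69803*1/58284 = 247730/78907 - 69803/58284 = 8930749999/4599015588 ≈ 1.9419)
sqrt(H*t(8) + T) = sqrt(-609*6 + 8930749999/4599015588) = sqrt(-3654 + 8930749999/4599015588) = sqrt(-16795872208553/4599015588) = I*sqrt(2145679947255312053449)/766502598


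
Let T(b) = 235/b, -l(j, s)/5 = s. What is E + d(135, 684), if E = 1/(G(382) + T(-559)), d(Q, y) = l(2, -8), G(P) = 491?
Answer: 10969919/274234 ≈ 40.002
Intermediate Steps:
l(j, s) = -5*s
d(Q, y) = 40 (d(Q, y) = -5*(-8) = 40)
E = 559/274234 (E = 1/(491 + 235/(-559)) = 1/(491 + 235*(-1/559)) = 1/(491 - 235/559) = 1/(274234/559) = 559/274234 ≈ 0.0020384)
E + d(135, 684) = 559/274234 + 40 = 10969919/274234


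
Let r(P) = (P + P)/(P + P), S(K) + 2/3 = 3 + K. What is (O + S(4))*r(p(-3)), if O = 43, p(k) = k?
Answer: 148/3 ≈ 49.333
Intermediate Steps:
S(K) = 7/3 + K (S(K) = -2/3 + (3 + K) = 7/3 + K)
r(P) = 1 (r(P) = (2*P)/((2*P)) = (2*P)*(1/(2*P)) = 1)
(O + S(4))*r(p(-3)) = (43 + (7/3 + 4))*1 = (43 + 19/3)*1 = (148/3)*1 = 148/3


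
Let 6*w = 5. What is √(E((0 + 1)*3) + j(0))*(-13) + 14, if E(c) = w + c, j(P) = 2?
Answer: 14 - 13*√210/6 ≈ -17.398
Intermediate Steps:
w = ⅚ (w = (⅙)*5 = ⅚ ≈ 0.83333)
E(c) = ⅚ + c
√(E((0 + 1)*3) + j(0))*(-13) + 14 = √((⅚ + (0 + 1)*3) + 2)*(-13) + 14 = √((⅚ + 1*3) + 2)*(-13) + 14 = √((⅚ + 3) + 2)*(-13) + 14 = √(23/6 + 2)*(-13) + 14 = √(35/6)*(-13) + 14 = (√210/6)*(-13) + 14 = -13*√210/6 + 14 = 14 - 13*√210/6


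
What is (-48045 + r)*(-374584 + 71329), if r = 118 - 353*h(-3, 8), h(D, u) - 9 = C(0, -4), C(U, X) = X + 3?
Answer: 15390494505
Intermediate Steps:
C(U, X) = 3 + X
h(D, u) = 8 (h(D, u) = 9 + (3 - 4) = 9 - 1 = 8)
r = -2706 (r = 118 - 353*8 = 118 - 2824 = -2706)
(-48045 + r)*(-374584 + 71329) = (-48045 - 2706)*(-374584 + 71329) = -50751*(-303255) = 15390494505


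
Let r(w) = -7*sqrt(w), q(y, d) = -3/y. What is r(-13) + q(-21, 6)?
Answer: 1/7 - 7*I*sqrt(13) ≈ 0.14286 - 25.239*I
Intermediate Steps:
r(-13) + q(-21, 6) = -7*I*sqrt(13) - 3/(-21) = -7*I*sqrt(13) - 3*(-1/21) = -7*I*sqrt(13) + 1/7 = 1/7 - 7*I*sqrt(13)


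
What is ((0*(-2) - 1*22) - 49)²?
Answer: 5041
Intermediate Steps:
((0*(-2) - 1*22) - 49)² = ((0 - 22) - 49)² = (-22 - 49)² = (-71)² = 5041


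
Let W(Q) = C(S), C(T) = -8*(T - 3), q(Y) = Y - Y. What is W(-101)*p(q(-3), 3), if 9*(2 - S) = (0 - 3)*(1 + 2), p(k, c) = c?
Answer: 0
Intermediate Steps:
q(Y) = 0
S = 3 (S = 2 - (0 - 3)*(1 + 2)/9 = 2 - (-1)*3/3 = 2 - ⅑*(-9) = 2 + 1 = 3)
C(T) = 24 - 8*T (C(T) = -8*(-3 + T) = 24 - 8*T)
W(Q) = 0 (W(Q) = 24 - 8*3 = 24 - 24 = 0)
W(-101)*p(q(-3), 3) = 0*3 = 0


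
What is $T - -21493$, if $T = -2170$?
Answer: $19323$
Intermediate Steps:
$T - -21493 = -2170 - -21493 = -2170 + 21493 = 19323$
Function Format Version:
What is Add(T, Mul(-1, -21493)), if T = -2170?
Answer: 19323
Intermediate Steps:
Add(T, Mul(-1, -21493)) = Add(-2170, Mul(-1, -21493)) = Add(-2170, 21493) = 19323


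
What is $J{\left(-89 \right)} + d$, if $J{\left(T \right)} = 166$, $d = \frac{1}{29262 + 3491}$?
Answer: $\frac{5436999}{32753} \approx 166.0$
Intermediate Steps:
$d = \frac{1}{32753} \approx 3.0532 \cdot 10^{-5}$
$J{\left(-89 \right)} + d = 166 + \frac{1}{32753} = \frac{5436999}{32753}$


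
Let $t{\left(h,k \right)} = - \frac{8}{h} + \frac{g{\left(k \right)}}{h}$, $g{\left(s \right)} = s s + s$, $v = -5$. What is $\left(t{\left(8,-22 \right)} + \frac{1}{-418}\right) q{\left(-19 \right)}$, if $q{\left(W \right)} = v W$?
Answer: $\frac{237205}{44} \approx 5391.0$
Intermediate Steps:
$q{\left(W \right)} = - 5 W$
$g{\left(s \right)} = s + s^{2}$ ($g{\left(s \right)} = s^{2} + s = s + s^{2}$)
$t{\left(h,k \right)} = - \frac{8}{h} + \frac{k \left(1 + k\right)}{h}$
$\left(t{\left(8,-22 \right)} + \frac{1}{-418}\right) q{\left(-19 \right)} = \left(\frac{-8 - 22 \left(1 - 22\right)}{8} + \frac{1}{-418}\right) \left(\left(-5\right) \left(-19\right)\right) = \left(\frac{-8 - -462}{8} - \frac{1}{418}\right) 95 = \left(\frac{-8 + 462}{8} - \frac{1}{418}\right) 95 = \left(\frac{1}{8} \cdot 454 - \frac{1}{418}\right) 95 = \left(\frac{227}{4} - \frac{1}{418}\right) 95 = \frac{47441}{836} \cdot 95 = \frac{237205}{44}$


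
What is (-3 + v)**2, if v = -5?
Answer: 64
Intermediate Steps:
(-3 + v)**2 = (-3 - 5)**2 = (-8)**2 = 64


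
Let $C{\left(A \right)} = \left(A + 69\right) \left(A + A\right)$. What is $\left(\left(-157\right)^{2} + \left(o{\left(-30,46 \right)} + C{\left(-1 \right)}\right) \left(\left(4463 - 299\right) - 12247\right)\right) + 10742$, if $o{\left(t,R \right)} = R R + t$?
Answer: $-15726459$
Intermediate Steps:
$C{\left(A \right)} = 2 A \left(69 + A\right)$ ($C{\left(A \right)} = \left(69 + A\right) 2 A = 2 A \left(69 + A\right)$)
$o{\left(t,R \right)} = t + R^{2}$ ($o{\left(t,R \right)} = R^{2} + t = t + R^{2}$)
$\left(\left(-157\right)^{2} + \left(o{\left(-30,46 \right)} + C{\left(-1 \right)}\right) \left(\left(4463 - 299\right) - 12247\right)\right) + 10742 = \left(\left(-157\right)^{2} + \left(\left(-30 + 46^{2}\right) + 2 \left(-1\right) \left(69 - 1\right)\right) \left(\left(4463 - 299\right) - 12247\right)\right) + 10742 = \left(24649 + \left(\left(-30 + 2116\right) + 2 \left(-1\right) 68\right) \left(\left(4463 - 299\right) - 12247\right)\right) + 10742 = \left(24649 + \left(2086 - 136\right) \left(4164 - 12247\right)\right) + 10742 = \left(24649 + 1950 \left(-8083\right)\right) + 10742 = \left(24649 - 15761850\right) + 10742 = -15737201 + 10742 = -15726459$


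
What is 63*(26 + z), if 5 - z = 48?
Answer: -1071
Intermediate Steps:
z = -43 (z = 5 - 1*48 = 5 - 48 = -43)
63*(26 + z) = 63*(26 - 43) = 63*(-17) = -1071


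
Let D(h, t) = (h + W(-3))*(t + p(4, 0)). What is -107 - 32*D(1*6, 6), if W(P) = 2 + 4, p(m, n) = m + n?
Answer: -3947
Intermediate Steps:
W(P) = 6
D(h, t) = (4 + t)*(6 + h) (D(h, t) = (h + 6)*(t + (4 + 0)) = (6 + h)*(t + 4) = (6 + h)*(4 + t) = (4 + t)*(6 + h))
-107 - 32*D(1*6, 6) = -107 - 32*(24 + 4*(1*6) + 6*6 + (1*6)*6) = -107 - 32*(24 + 4*6 + 36 + 6*6) = -107 - 32*(24 + 24 + 36 + 36) = -107 - 32*120 = -107 - 3840 = -3947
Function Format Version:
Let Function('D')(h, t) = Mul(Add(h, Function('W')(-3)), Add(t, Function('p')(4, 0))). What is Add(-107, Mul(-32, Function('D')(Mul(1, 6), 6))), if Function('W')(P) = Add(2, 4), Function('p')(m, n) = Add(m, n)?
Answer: -3947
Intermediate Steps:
Function('W')(P) = 6
Function('D')(h, t) = Mul(Add(4, t), Add(6, h)) (Function('D')(h, t) = Mul(Add(h, 6), Add(t, Add(4, 0))) = Mul(Add(6, h), Add(t, 4)) = Mul(Add(6, h), Add(4, t)) = Mul(Add(4, t), Add(6, h)))
Add(-107, Mul(-32, Function('D')(Mul(1, 6), 6))) = Add(-107, Mul(-32, Add(24, Mul(4, Mul(1, 6)), Mul(6, 6), Mul(Mul(1, 6), 6)))) = Add(-107, Mul(-32, Add(24, Mul(4, 6), 36, Mul(6, 6)))) = Add(-107, Mul(-32, Add(24, 24, 36, 36))) = Add(-107, Mul(-32, 120)) = Add(-107, -3840) = -3947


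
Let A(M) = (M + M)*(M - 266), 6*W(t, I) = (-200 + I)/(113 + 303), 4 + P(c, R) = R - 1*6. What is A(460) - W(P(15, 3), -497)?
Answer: 445486777/2496 ≈ 1.7848e+5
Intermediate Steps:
P(c, R) = -10 + R (P(c, R) = -4 + (R - 1*6) = -4 + (R - 6) = -4 + (-6 + R) = -10 + R)
W(t, I) = -25/312 + I/2496 (W(t, I) = ((-200 + I)/(113 + 303))/6 = ((-200 + I)/416)/6 = ((-200 + I)*(1/416))/6 = (-25/52 + I/416)/6 = -25/312 + I/2496)
A(M) = 2*M*(-266 + M) (A(M) = (2*M)*(-266 + M) = 2*M*(-266 + M))
A(460) - W(P(15, 3), -497) = 2*460*(-266 + 460) - (-25/312 + (1/2496)*(-497)) = 2*460*194 - (-25/312 - 497/2496) = 178480 - 1*(-697/2496) = 178480 + 697/2496 = 445486777/2496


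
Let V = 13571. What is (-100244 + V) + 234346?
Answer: 147673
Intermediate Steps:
(-100244 + V) + 234346 = (-100244 + 13571) + 234346 = -86673 + 234346 = 147673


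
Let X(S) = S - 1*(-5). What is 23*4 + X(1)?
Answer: 98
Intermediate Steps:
X(S) = 5 + S (X(S) = S + 5 = 5 + S)
23*4 + X(1) = 23*4 + (5 + 1) = 92 + 6 = 98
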